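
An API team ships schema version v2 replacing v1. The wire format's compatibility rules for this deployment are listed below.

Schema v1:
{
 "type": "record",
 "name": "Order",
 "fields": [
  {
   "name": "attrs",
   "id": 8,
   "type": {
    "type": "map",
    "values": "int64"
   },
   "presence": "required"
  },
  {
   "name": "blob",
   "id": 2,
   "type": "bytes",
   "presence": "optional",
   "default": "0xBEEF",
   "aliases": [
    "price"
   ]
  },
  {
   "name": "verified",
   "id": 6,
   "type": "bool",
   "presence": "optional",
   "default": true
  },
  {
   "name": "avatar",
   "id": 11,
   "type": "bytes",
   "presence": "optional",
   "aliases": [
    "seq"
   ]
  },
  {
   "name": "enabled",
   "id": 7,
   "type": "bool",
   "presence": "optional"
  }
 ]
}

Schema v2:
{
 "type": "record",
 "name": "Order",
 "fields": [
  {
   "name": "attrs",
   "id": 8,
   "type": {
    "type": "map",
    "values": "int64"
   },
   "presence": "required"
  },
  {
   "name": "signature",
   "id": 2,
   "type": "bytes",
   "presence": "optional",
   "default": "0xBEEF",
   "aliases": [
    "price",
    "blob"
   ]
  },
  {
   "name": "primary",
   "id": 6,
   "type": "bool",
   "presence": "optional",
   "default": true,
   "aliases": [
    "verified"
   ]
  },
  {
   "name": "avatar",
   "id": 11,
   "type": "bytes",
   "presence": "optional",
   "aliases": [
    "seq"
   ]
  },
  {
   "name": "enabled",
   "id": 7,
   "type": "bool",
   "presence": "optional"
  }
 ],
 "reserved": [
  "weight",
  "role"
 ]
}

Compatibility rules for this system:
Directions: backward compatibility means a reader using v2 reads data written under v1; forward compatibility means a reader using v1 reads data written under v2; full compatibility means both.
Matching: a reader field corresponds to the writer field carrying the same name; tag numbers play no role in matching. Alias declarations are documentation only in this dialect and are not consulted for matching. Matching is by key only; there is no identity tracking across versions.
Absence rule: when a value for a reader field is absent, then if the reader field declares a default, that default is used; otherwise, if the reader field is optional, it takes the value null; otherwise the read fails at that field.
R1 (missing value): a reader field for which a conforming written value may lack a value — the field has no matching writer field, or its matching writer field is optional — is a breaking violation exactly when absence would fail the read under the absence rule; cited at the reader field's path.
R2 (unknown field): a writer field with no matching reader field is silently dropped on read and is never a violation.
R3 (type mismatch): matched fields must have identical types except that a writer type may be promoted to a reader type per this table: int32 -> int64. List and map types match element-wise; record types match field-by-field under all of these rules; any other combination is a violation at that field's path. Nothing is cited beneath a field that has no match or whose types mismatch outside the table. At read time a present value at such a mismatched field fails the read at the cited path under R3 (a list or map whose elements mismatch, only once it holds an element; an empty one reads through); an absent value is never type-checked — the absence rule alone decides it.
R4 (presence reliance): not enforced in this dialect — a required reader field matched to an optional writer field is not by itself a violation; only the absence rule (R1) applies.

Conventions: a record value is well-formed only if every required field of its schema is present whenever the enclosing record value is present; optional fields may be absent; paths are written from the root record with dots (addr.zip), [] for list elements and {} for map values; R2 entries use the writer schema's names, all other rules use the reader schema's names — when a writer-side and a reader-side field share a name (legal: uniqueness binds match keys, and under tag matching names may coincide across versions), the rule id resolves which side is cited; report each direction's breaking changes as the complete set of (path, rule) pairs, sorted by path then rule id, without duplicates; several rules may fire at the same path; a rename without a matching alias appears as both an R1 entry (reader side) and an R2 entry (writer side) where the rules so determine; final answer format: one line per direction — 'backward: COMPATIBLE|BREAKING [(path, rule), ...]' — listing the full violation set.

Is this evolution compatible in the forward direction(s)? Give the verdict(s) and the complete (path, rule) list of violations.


each type pair in Order: writer, then reader
forward for Order (reader v1, writer v2):
  attrs <- attrs (map<string, int64> -> map<string, int64>, writer required)
  blob: no writer-side match
  verified: no writer-side match
  avatar <- avatar (bytes -> bytes, writer optional)
  enabled <- enabled (bool -> bool, writer optional)
  leftover writer field: signature
  leftover writer field: primary
  => forward verdict for Order: COMPATIBLE, no violations
the rest of the Order diff is inert for this question:
  renamed field blob to signature in record Order (alias blob declared on the renamed field) -> triggers nothing under Order's printed rules — same verdict
  renamed field verified to primary in record Order (alias verified declared on the renamed field) -> triggers nothing under Order's printed rules — same verdict

forward: COMPATIBLE []


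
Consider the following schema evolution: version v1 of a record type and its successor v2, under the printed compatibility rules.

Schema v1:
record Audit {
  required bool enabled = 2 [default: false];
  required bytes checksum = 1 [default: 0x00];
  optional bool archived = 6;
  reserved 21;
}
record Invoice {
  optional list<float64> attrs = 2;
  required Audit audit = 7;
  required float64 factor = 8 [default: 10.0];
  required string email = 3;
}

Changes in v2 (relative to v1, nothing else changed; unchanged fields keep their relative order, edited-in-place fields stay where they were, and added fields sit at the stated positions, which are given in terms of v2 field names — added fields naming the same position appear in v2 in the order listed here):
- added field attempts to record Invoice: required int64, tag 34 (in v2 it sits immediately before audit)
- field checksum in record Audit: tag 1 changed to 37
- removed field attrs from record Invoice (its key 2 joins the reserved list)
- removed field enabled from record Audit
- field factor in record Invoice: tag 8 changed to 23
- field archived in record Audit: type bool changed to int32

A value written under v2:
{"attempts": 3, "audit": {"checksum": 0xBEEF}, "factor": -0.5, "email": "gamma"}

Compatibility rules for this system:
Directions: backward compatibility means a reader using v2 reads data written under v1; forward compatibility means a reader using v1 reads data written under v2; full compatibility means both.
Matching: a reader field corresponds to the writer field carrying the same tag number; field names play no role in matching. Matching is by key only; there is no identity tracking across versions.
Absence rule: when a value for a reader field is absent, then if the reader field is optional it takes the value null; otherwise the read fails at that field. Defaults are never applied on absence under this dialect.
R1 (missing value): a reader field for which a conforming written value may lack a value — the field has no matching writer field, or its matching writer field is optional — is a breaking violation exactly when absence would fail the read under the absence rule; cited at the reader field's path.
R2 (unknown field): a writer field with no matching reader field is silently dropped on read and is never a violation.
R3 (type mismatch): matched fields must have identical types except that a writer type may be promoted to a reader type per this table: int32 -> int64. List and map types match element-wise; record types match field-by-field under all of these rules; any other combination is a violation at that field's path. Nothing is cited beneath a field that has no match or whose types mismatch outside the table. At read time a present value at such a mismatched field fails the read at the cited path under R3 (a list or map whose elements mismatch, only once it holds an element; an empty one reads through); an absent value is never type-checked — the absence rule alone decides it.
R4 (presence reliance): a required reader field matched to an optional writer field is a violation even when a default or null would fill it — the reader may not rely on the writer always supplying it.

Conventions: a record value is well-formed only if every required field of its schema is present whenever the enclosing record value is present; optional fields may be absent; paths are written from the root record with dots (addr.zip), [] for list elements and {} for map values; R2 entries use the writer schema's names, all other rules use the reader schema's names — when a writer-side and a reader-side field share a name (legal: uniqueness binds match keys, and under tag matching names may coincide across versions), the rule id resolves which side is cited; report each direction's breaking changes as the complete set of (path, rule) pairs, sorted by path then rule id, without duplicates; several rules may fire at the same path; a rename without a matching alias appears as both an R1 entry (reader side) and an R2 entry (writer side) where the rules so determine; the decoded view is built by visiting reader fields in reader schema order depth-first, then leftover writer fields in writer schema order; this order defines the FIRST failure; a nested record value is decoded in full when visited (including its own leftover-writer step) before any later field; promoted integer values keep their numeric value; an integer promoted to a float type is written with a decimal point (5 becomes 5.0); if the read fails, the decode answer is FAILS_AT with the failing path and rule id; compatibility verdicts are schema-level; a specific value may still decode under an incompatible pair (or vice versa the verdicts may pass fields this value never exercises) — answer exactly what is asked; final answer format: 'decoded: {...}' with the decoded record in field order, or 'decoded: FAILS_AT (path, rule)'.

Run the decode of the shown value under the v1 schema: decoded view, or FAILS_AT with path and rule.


each type pair in Invoice: writer, then reader
migrating the Invoice value to v1:
  attrs := null (missing; optional => null)
  read fails at audit.enabled under R1 (no fill)
  => FAILS_AT (audit.enabled, R1)
ruling out the remaining Invoice differences:
  added field attempts to record Invoice: required int64, tag 34 (in v2 it sits immediately before audit) -> schema-level compatibility only; this Invoice value's decode is unchanged
  field checksum in record Audit: tag 1 changed to 37 -> schema-level compatibility only; this Invoice value's decode is unchanged
  removed field attrs from record Invoice (its key 2 joins the reserved list) -> fires no rule on Invoice under this dialect and leaves the result unchanged
  field factor in record Invoice: tag 8 changed to 23 -> schema-level compatibility only; this Invoice value's decode is unchanged
  field archived in record Audit: type bool changed to int32 -> schema-level compatibility only; this Invoice value's decode is unchanged

decoded: FAILS_AT (audit.enabled, R1)


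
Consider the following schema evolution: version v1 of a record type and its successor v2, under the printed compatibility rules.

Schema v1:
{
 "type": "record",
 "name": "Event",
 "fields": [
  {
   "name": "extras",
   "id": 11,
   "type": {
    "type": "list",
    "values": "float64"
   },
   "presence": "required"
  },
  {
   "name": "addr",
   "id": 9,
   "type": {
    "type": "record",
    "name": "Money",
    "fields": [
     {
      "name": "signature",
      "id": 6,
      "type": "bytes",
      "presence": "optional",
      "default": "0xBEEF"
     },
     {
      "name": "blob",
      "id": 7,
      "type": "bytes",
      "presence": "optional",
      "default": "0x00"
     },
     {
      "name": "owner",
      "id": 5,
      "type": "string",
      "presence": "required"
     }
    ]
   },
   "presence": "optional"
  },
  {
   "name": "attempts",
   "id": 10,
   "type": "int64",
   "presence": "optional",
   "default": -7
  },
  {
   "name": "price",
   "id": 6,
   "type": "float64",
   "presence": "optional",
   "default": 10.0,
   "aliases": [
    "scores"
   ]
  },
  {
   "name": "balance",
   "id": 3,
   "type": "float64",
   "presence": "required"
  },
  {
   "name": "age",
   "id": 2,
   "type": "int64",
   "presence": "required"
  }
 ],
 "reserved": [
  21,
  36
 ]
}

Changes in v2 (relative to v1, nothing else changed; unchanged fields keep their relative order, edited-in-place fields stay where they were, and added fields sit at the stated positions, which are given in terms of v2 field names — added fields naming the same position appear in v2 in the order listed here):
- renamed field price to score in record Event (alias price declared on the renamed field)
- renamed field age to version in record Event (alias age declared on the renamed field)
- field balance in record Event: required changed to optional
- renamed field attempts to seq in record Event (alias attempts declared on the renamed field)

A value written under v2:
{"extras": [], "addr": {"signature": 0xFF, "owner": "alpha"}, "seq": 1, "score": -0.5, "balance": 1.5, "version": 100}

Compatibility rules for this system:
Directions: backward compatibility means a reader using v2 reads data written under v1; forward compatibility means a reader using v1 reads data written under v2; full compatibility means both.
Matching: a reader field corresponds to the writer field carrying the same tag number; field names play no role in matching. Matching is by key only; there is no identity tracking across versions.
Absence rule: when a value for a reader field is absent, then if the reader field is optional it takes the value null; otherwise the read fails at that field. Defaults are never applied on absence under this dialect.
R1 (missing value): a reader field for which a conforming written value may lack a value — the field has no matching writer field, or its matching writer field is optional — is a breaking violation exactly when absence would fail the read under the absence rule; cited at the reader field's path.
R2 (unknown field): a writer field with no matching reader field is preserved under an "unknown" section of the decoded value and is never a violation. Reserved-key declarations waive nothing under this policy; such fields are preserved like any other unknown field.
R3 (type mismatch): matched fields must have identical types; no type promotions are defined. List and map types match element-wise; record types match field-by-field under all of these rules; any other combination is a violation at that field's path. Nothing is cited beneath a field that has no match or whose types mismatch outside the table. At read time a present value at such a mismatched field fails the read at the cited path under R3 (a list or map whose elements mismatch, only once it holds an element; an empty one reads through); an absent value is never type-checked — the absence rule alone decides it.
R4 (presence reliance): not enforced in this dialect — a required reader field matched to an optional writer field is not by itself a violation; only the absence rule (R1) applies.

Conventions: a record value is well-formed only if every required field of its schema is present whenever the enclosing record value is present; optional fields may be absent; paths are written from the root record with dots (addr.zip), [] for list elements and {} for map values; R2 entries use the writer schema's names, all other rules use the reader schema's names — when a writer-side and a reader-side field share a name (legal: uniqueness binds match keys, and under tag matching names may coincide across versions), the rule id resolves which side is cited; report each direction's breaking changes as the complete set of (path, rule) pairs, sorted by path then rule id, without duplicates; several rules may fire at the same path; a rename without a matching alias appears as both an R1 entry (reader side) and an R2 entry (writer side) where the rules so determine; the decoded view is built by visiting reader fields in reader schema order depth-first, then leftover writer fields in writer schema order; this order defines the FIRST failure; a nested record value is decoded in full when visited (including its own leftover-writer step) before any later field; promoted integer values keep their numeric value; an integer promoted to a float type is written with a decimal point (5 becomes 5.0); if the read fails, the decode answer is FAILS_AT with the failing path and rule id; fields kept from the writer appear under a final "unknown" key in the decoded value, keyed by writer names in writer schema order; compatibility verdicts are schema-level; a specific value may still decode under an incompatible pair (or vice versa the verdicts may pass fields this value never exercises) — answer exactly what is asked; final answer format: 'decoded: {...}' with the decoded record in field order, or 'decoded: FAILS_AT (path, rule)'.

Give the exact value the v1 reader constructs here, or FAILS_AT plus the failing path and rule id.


decoded: {"extras": [], "addr": {"signature": 0xFF, "blob": null, "owner": "alpha"}, "attempts": 1, "price": -0.5, "balance": 1.5, "age": 100}

arrows below run writer -> reader for Event
decode walk for Event under reader schema v1:
  extras := []
  addr.signature := 0xFF
  addr.blob := null (absent, optional -> null)
  addr.owner := "alpha"
  attempts := 1 (from writer seq)
  price := -0.5 (from writer score)
  balance := 1.5
  age := 100 (from writer version)
  => decoded: {"extras": [], "addr": {"signature": 0xFF, "blob": null, "owner": "alpha"}, "attempts": 1, "price": -0.5, "balance": 1.5, "age": 100}
ruling out the remaining Event differences:
  renamed field price to score in record Event (alias price declared on the renamed field) -> inert under this dialect — no rule fires on Event and the result does not move
  renamed field age to version in record Event (alias age declared on the renamed field) -> inert under this dialect — no rule fires on Event and the result does not move
  field balance in record Event: required changed to optional -> a verdict-level change on Event — the shown value reads the same
  renamed field attempts to seq in record Event (alias attempts declared on the renamed field) -> inert under this dialect — no rule fires on Event and the result does not move


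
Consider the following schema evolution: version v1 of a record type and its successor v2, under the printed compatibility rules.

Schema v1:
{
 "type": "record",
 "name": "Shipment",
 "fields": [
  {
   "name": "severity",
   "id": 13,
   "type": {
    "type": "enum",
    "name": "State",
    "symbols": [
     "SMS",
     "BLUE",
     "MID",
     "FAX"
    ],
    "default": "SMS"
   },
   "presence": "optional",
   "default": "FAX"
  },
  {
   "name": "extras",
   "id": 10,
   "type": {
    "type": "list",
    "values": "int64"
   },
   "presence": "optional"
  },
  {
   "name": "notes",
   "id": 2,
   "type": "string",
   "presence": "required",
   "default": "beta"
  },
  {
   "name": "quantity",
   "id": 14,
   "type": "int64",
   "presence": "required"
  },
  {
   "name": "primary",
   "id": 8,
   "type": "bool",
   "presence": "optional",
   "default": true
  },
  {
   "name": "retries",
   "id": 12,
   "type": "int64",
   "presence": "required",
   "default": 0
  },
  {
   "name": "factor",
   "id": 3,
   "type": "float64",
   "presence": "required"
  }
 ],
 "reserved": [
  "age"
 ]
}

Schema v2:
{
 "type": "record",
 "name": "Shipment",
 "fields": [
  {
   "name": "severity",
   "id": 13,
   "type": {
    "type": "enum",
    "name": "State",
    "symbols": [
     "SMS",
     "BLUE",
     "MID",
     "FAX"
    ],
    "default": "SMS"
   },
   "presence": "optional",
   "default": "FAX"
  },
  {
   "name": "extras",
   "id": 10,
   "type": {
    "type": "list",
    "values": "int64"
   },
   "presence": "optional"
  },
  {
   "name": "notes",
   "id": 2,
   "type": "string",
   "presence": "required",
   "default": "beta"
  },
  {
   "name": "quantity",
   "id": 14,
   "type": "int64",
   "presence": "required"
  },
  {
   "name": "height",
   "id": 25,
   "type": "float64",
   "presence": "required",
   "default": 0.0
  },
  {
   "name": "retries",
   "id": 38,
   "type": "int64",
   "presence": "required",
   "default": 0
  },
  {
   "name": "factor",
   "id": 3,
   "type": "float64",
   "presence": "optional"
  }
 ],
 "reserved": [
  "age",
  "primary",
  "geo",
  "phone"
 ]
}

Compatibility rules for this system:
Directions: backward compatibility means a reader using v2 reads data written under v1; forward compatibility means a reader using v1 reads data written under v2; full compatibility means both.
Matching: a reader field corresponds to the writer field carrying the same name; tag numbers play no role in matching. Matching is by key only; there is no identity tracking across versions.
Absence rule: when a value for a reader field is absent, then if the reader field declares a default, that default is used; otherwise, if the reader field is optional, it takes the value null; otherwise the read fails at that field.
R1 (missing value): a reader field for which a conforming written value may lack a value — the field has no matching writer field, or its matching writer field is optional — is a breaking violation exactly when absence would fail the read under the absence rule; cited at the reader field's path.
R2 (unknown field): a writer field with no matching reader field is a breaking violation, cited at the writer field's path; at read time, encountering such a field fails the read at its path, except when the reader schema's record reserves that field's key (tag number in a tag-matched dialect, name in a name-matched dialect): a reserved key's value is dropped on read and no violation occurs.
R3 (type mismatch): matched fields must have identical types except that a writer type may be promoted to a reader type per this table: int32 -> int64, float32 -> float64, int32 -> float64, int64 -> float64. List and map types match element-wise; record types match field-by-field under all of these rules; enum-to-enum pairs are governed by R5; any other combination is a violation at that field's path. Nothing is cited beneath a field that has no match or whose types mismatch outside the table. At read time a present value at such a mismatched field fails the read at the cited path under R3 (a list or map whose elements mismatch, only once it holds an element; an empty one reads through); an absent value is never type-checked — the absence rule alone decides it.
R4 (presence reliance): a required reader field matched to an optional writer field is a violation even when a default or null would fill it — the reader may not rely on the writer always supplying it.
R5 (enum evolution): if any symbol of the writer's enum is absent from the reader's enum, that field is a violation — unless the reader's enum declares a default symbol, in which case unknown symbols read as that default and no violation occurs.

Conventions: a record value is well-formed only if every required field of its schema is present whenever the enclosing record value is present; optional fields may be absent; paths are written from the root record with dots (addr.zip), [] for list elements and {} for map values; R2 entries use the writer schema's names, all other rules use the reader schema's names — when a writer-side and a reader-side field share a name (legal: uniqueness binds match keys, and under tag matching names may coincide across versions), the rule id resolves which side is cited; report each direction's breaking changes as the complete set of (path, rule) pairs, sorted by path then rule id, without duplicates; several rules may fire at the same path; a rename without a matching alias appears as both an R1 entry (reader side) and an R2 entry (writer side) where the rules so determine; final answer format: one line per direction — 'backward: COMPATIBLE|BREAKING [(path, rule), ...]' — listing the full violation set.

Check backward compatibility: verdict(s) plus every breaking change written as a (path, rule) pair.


backward: COMPATIBLE []

each type pair in Shipment: writer, then reader
backward analysis of Shipment with v2 as reader and v1 as writer:
  severity: State -> State, writer optional; from severity
  extras: list<int64> -> list<int64>, writer optional; from extras
  notes: string -> string, writer required; from notes
  quantity: int64 -> int64, writer required; from quantity
  height has no writer counterpart
  retries: int64 -> int64, writer required; from retries
  factor: float64 -> float64, writer required; from factor
  writer primary: unknown to reader
  => backward verdict for Shipment: COMPATIBLE, no violations
remaining Shipment differences; none change what is asked:
  removed field primary from record Shipment (its key "primary" joins the reserved list) -> no rule fires on it in Shipment's dialect; the asked verdict holds
  added field height to record Shipment: required float64, tag 25, default 0.0 (in v2 it sits immediately before retries) -> matters only for Shipment's forward compatibility — outside the asked direction
  field factor in record Shipment: required changed to optional -> matters only for Shipment's forward compatibility — outside the asked direction
  field retries in record Shipment: tag 12 changed to 38 -> no rule fires on it in Shipment's dialect; the asked verdict holds


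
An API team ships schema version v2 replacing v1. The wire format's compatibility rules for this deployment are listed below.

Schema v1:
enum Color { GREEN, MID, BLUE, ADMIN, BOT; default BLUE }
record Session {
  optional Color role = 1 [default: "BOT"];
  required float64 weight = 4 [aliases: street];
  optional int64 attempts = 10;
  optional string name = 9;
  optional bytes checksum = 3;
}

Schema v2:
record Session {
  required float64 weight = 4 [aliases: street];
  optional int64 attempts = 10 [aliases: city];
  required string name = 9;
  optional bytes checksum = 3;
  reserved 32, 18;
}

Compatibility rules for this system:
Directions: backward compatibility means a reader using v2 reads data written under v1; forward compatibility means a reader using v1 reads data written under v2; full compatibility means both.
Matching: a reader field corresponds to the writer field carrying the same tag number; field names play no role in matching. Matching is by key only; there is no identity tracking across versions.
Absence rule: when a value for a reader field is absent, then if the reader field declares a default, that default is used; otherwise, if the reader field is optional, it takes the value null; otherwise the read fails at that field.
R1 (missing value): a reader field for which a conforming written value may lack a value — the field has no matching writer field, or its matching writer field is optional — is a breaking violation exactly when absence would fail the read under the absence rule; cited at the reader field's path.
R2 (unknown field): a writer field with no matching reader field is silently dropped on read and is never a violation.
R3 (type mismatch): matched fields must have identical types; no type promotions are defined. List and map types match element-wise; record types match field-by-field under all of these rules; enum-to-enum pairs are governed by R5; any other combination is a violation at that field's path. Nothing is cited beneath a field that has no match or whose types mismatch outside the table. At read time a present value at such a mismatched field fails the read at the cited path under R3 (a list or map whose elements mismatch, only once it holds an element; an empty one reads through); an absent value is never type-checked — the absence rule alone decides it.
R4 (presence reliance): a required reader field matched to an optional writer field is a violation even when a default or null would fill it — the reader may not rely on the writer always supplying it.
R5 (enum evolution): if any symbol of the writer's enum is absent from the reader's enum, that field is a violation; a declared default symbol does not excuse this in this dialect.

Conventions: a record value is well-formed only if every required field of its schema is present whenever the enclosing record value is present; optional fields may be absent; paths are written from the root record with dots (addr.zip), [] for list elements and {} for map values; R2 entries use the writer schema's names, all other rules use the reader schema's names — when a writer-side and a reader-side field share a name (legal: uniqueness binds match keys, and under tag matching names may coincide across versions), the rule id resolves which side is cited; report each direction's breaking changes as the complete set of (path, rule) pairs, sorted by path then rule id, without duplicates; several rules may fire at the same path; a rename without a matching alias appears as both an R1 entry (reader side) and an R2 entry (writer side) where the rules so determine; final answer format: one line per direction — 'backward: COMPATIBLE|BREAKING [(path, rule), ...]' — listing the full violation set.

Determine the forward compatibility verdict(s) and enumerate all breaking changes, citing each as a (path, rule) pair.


the writer's type comes first in each Session pair
forward on Session — v1 reading data written by v2:
  role: no writer-side match
  weight: float64 -> float64, writer required; from weight
  attempts: int64 -> int64, writer optional; from attempts
  name: string -> string, writer required; from name
  checksum: bytes -> bytes, writer optional; from checksum
  nothing fires on Session: forward is COMPATIBLE
checking off the Session differences that do not matter here:
  field name in record Session: optional changed to required -> matters only for Session's backward compatibility — outside the asked direction
  removed field role from record Session -> fires no rule on Session, leaving the asked answer as it is

forward: COMPATIBLE []


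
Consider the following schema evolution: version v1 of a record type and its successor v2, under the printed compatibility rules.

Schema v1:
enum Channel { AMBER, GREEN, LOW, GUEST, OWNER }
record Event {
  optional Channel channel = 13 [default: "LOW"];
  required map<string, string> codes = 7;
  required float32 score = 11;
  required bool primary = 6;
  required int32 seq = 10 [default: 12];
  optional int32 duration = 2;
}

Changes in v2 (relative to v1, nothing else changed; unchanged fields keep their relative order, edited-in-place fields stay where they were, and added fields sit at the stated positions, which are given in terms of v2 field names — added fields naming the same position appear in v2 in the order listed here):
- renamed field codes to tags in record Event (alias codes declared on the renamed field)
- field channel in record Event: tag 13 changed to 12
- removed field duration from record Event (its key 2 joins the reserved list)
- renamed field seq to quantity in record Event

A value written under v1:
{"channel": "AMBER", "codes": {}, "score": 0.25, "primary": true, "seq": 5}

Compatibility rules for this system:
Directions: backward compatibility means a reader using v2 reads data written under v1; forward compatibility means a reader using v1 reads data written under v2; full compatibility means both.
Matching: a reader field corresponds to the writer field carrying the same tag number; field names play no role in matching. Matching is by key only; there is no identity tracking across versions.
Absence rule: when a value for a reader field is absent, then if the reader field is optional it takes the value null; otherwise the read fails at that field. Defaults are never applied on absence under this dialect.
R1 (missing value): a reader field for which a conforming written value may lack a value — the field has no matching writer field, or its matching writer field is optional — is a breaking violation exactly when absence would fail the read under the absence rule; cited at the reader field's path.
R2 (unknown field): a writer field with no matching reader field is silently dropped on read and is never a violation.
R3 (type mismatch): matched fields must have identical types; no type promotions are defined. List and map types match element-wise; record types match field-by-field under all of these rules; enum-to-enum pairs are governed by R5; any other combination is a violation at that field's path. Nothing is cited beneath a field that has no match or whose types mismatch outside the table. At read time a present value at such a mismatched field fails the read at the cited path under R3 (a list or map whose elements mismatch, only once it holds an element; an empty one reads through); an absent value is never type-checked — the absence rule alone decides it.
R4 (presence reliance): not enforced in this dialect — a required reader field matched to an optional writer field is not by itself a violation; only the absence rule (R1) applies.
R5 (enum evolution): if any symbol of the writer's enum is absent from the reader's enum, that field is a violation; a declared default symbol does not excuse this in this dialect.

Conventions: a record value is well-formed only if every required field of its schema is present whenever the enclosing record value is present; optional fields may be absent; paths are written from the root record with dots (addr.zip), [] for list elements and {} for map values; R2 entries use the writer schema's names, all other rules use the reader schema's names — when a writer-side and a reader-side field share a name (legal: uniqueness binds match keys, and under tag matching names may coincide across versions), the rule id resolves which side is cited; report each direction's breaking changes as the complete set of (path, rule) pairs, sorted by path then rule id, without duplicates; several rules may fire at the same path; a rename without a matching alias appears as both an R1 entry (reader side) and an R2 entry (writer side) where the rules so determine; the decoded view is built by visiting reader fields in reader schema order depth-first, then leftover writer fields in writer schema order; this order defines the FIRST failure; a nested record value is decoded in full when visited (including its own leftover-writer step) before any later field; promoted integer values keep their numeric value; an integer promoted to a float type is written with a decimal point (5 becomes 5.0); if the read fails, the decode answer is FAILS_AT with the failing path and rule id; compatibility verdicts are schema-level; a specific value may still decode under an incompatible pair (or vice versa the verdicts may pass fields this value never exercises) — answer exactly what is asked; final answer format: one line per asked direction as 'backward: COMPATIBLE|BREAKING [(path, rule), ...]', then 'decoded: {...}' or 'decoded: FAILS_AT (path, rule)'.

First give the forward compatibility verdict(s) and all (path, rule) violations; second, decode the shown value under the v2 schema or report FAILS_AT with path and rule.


arrows below run writer -> reader for Event
forward on Event — v1 reading data written by v2:
  channel has no writer counterpart
  writer required, map<string, string> -> map<string, string>: reader codes maps from writer tags
  writer required, float32 -> float32: reader score maps from writer score
  writer required, bool -> bool: reader primary maps from writer primary
  writer required, int32 -> int32: reader seq maps from writer quantity
  duration has no writer counterpart
  writer field channel has no reader counterpart
  => forward verdict for Event: COMPATIBLE, no violations
migrating the Event value to v2:
  channel := null (absent, optional -> null)
  tags := {} (from writer codes)
  score := 0.25
  primary := true
  quantity := 5 (from writer seq)
  writer channel: unknown -> dropped
  => decoded: {"channel": null, "tags": {}, "score": 0.25, "primary": true, "quantity": 5}

forward: COMPATIBLE []; decoded: {"channel": null, "tags": {}, "score": 0.25, "primary": true, "quantity": 5}


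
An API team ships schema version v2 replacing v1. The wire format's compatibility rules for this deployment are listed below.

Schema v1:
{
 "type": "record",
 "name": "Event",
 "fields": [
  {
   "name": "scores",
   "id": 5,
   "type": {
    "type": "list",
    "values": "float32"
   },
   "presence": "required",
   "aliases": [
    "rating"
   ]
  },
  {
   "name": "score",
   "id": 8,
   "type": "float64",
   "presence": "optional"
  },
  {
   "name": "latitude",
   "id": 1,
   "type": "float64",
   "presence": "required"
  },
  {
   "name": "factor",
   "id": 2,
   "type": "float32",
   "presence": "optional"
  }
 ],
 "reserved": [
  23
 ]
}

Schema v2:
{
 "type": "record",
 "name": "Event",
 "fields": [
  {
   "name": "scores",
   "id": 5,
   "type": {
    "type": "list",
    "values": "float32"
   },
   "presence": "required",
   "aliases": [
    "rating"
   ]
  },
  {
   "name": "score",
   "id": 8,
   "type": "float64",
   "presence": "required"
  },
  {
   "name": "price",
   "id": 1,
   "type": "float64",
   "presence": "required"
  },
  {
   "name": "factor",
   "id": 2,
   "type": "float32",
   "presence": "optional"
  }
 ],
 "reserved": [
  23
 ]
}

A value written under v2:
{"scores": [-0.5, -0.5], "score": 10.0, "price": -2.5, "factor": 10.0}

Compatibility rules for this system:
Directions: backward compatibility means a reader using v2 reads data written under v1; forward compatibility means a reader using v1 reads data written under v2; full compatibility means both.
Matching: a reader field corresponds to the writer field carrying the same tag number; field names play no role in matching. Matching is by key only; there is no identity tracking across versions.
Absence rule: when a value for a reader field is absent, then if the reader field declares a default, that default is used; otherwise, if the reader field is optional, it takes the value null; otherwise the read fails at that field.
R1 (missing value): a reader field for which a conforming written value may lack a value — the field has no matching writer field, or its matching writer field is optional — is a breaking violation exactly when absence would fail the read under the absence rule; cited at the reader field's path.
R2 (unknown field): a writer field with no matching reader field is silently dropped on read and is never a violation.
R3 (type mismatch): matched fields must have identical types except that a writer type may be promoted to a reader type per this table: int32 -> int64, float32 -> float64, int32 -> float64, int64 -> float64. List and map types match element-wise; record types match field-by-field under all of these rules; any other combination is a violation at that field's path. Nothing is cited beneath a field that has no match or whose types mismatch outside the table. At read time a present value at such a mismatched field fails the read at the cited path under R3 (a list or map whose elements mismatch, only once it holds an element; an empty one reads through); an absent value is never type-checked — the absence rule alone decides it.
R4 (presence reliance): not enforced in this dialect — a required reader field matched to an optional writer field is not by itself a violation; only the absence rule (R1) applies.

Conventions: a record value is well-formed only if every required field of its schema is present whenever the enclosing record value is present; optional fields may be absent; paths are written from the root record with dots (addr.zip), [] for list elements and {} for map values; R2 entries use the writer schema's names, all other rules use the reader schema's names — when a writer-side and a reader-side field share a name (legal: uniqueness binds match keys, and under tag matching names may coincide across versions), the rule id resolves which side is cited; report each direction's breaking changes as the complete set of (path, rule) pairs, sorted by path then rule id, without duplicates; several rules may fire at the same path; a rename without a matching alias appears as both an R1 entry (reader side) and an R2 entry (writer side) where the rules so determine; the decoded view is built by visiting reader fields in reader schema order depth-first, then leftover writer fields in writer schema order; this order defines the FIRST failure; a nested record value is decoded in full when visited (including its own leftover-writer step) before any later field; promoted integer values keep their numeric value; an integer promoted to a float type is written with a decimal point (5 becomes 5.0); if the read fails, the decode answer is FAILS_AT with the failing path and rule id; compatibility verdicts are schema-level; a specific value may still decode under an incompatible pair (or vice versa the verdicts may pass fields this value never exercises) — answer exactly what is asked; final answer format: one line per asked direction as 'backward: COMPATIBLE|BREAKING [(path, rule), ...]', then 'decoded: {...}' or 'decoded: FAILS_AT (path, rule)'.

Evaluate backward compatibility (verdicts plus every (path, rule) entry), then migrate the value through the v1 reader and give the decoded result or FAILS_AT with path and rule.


in Event below, arrows point writer -> reader
backward pass over Event, reader schema v2, writer schema v1:
  list<float32> -> list<float32>, writer required: scores aligns to scores
  float64 -> float64, writer optional: score aligns to score
  float64 -> float64, writer required: price aligns to latitude
  float32 -> float32, writer optional: factor aligns to factor
  R1 fires at score
  backward on Event therefore BREAKING (1)
decode (reader v1):
  scores := [-0.5, -0.5]
  score := 10.0
  latitude := -2.5 (from writer price)
  factor := 10.0
  => decoded: {"scores": [-0.5, -0.5], "score": 10.0, "latitude": -2.5, "factor": 10.0}
remaining Event differences; none change what is asked:
  renamed field latitude to price in record Event -> triggers nothing under Event's printed rules — same verdict

backward: BREAKING [(score, R1)]; decoded: {"scores": [-0.5, -0.5], "score": 10.0, "latitude": -2.5, "factor": 10.0}
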